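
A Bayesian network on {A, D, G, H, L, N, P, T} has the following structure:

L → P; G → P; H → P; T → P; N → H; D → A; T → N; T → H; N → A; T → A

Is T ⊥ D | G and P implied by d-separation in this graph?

We examine all 4 paths between T and D:
Path 1: T → N → A ← D
  A is a collider here and neither A nor any of its descendants is conditioned on, so the collider stays closed — the path is blocked at A.
Path 2: T → P ← H ← N → A ← D
  A is a collider here and neither A nor any of its descendants is conditioned on, so the collider stays closed — the path is blocked at A.
Path 3: T → H ← N → A ← D
  A is a collider here and neither A nor any of its descendants is conditioned on, so the collider stays closed — the path is blocked at A.
Path 4: T → A ← D
  A is a collider here and neither A nor any of its descendants is conditioned on, so the collider stays closed — the path is blocked at A.
All paths are blocked; T ⊥ D | {G, P} holds.

Yes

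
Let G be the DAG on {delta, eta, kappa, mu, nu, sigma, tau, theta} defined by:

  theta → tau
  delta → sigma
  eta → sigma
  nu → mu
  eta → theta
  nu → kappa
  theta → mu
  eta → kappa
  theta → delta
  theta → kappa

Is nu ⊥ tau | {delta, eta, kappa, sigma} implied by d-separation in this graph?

No

Enumerating the 4 paths from nu to tau and testing each for blocking by {delta, eta, kappa, sigma}:
Path 1: nu → kappa ← theta → tau
  kappa is a collider and kappa is conditioned on, which opens it; theta is a fork and theta is not conditioned on — no node blocks this path, so it is active.
Path 2: nu → kappa ← eta → theta → tau
  eta is a fork here and eta is conditioned on, so the path is blocked at eta.
Path 3: nu → kappa ← eta → sigma ← delta ← theta → tau
  eta is a fork here and eta is conditioned on, so the path is blocked at eta.
Path 4: nu → mu ← theta → tau
  mu is a collider here and neither mu nor any of its descendants is conditioned on, so the collider stays closed — the path is blocked at mu.
Since the path nu → kappa ← theta → tau is active, nu and tau are not d-separated given {delta, eta, kappa, sigma}.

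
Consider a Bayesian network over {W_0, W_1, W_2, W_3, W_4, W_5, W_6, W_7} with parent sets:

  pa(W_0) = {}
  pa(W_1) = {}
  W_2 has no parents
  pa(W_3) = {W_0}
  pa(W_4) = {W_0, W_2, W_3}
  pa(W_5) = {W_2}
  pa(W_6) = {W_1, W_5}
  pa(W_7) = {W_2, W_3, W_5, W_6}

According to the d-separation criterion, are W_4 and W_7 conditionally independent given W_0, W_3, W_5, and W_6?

Enumerating the 5 paths from W_4 to W_7 and testing each for blocking by {W_0, W_3, W_5, W_6}:
Path 1: W_4 ← W_3 → W_7
  W_3 is a fork here and W_3 is conditioned on, so the path is blocked at W_3.
Path 2: W_4 ← W_0 → W_3 → W_7
  W_0 is a fork here and W_0 is conditioned on, so the path is blocked at W_0.
Path 3: W_4 ← W_2 → W_5 → W_6 → W_7
  W_5 is a chain here and W_5 is conditioned on, so the path is blocked at W_5.
Path 4: W_4 ← W_2 → W_5 → W_7
  W_5 is a chain here and W_5 is conditioned on, so the path is blocked at W_5.
Path 5: W_4 ← W_2 → W_7
  W_2 is a fork and W_2 is not conditioned on — no node blocks this path, so it is active.
Since the path W_4 ← W_2 → W_7 is active, W_4 and W_7 are not d-separated given {W_0, W_3, W_5, W_6}.

No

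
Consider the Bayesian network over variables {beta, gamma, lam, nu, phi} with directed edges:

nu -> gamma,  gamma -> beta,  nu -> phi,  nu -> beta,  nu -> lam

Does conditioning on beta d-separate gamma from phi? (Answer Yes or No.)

No — gamma and phi are not d-separated given {beta}.

We examine all 2 paths between gamma and phi:
Path 1: gamma → beta ← nu → phi
  beta is a collider and beta is conditioned on, which opens it; nu is a fork and nu is not conditioned on — no node blocks this path, so it is active.
Path 2: gamma ← nu → phi
  nu is a fork and nu is not conditioned on — no node blocks this path, so it is active.
At least one path is unblocked, so d-separation fails.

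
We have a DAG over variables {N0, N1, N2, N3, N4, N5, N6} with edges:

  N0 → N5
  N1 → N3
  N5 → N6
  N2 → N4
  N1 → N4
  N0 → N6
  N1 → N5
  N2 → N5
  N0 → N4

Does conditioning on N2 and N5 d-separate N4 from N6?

No

We examine all 6 paths between N4 and N6:
Path 1: N4 ← N2 → N5 → N6
  N2 is a fork here and N2 is conditioned on, so the path is blocked at N2.
Path 2: N4 ← N2 → N5 ← N0 → N6
  N2 is a fork here and N2 is conditioned on, so the path is blocked at N2.
Path 3: N4 ← N0 → N6
  N0 is a fork and N0 is not conditioned on — no node blocks this path, so it is active.
Path 4: N4 ← N0 → N5 → N6
  N5 is a chain here and N5 is conditioned on, so the path is blocked at N5.
Path 5: N4 ← N1 → N5 → N6
  N5 is a chain here and N5 is conditioned on, so the path is blocked at N5.
Path 6: N4 ← N1 → N5 ← N0 → N6
  N1 is a fork and N1 is not conditioned on; N5 is a collider and N5 is conditioned on, which opens it; N0 is a fork and N0 is not conditioned on — no node blocks this path, so it is active.
Since the path N4 ← N0 → N6 is active, N4 and N6 are not d-separated given {N2, N5}.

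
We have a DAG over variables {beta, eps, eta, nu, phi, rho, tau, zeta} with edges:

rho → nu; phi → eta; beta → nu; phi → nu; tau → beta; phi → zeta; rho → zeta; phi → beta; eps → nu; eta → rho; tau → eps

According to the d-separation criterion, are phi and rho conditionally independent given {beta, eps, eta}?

We examine all 5 paths between phi and rho:
Path 1: phi → eta → rho
  eta is a chain here and eta is conditioned on, so the path is blocked at eta.
Path 2: phi → beta → nu ← rho
  beta is a chain here and beta is conditioned on, so the path is blocked at beta.
Path 3: phi → beta ← tau → eps → nu ← rho
  eps is a chain here and eps is conditioned on, so the path is blocked at eps.
Path 4: phi → nu ← rho
  nu is a collider here and neither nu nor any of its descendants is conditioned on, so the collider stays closed — the path is blocked at nu.
Path 5: phi → zeta ← rho
  zeta is a collider here and neither zeta nor any of its descendants is conditioned on, so the collider stays closed — the path is blocked at zeta.
All paths are blocked; phi ⊥ rho | {beta, eps, eta} holds.

Yes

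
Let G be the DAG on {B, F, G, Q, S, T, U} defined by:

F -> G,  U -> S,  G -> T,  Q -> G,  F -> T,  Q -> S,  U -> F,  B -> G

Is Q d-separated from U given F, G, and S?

No

Enumerating the 3 paths from Q to U and testing each for blocking by {F, G, S}:
Path 1: Q → S ← U
  S is a collider and S is conditioned on, which opens it — no node blocks this path, so it is active.
Path 2: Q → G ← F ← U
  F is a chain here and F is conditioned on, so the path is blocked at F.
Path 3: Q → G → T ← F ← U
  G is a chain here and G is conditioned on, so the path is blocked at G.
Because an active path exists, Q and U are not d-separated.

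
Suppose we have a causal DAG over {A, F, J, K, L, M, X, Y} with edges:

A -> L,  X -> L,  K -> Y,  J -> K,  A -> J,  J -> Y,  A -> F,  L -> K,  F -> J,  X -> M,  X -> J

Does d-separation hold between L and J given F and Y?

We examine all 5 paths between L and J:
  1. L → K → Y ← J — K:chain[open]; Y:collider[open] ⇒ active
  2. L → K ← J — K:collider[open] ⇒ active
  3. L ← A → F → J — A:fork[open]; F:chain[blocks] ⇒ blocked
  4. L ← A → J — A:fork[open] ⇒ active
  5. L ← X → J — X:fork[open] ⇒ active
Since the path L → K → Y ← J is active, L and J are not d-separated given {F, Y}.

No — L and J are not d-separated given {F, Y}.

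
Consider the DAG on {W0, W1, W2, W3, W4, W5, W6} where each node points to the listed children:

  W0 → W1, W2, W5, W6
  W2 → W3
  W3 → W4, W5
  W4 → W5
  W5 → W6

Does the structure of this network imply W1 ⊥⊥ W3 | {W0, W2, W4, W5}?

5 paths connect W1 and W3; each must be blocked for d-separation to hold:
  1. W1 ← W0 → W2 → W3 — W0:fork[blocks]; W2:chain[blocks] ⇒ blocked
  2. W1 ← W0 → W5 ← W4 ← W3 — W0:fork[blocks]; W5:collider[open]; W4:chain[blocks] ⇒ blocked
  3. W1 ← W0 → W5 ← W3 — W0:fork[blocks]; W5:collider[open] ⇒ blocked
  4. W1 ← W0 → W6 ← W5 ← W4 ← W3 — W0:fork[blocks]; W6:collider[blocks]; W5:chain[blocks]; W4:chain[blocks] ⇒ blocked
  5. W1 ← W0 → W6 ← W5 ← W3 — W0:fork[blocks]; W6:collider[blocks]; W5:chain[blocks] ⇒ blocked
Every path is blocked, so W1 and W3 are d-separated given {W0, W2, W4, W5}.

Yes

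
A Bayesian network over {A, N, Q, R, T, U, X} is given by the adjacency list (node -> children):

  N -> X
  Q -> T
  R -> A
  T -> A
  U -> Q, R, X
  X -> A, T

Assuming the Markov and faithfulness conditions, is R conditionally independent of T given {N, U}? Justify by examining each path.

There are 6 undirected paths between R and T; checking each against the conditioning set {N, U}:
Path 1: R → A ← T
  A is a collider here and neither A nor any of its descendants is conditioned on, so the collider stays closed — the path is blocked at A.
Path 2: R → A ← X ← U → Q → T
  A is a collider here and neither A nor any of its descendants is conditioned on, so the collider stays closed — the path is blocked at A.
Path 3: R → A ← X → T
  A is a collider here and neither A nor any of its descendants is conditioned on, so the collider stays closed — the path is blocked at A.
Path 4: R ← U → Q → T
  U is a fork here and U is conditioned on, so the path is blocked at U.
Path 5: R ← U → X → A ← T
  U is a fork here and U is conditioned on, so the path is blocked at U.
Path 6: R ← U → X → T
  U is a fork here and U is conditioned on, so the path is blocked at U.
Every path is blocked, so R and T are d-separated given {N, U}.

Yes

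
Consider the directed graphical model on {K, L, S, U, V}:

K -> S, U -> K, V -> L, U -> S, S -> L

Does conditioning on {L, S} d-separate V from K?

Yes

We examine all 2 paths between V and K:
Path 1: V → L ← S ← K
  S is a chain here and S is conditioned on, so the path is blocked at S.
Path 2: V → L ← S ← U → K
  S is a chain here and S is conditioned on, so the path is blocked at S.
All paths are blocked; V ⊥ K | {L, S} holds.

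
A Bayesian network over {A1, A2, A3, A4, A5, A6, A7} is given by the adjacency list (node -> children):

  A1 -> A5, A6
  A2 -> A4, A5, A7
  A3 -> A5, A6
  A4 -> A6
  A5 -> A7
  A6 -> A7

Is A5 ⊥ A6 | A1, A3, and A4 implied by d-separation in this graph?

There are 6 undirected paths between A5 and A6; checking each against the conditioning set {A1, A3, A4}:
Path 1: A5 → A7 ← A6
  A7 is a collider here and neither A7 nor any of its descendants is conditioned on, so the collider stays closed — the path is blocked at A7.
Path 2: A5 → A7 ← A2 → A4 → A6
  A7 is a collider here and neither A7 nor any of its descendants is conditioned on, so the collider stays closed — the path is blocked at A7.
Path 3: A5 ← A3 → A6
  A3 is a fork here and A3 is conditioned on, so the path is blocked at A3.
Path 4: A5 ← A1 → A6
  A1 is a fork here and A1 is conditioned on, so the path is blocked at A1.
Path 5: A5 ← A2 → A7 ← A6
  A7 is a collider here and neither A7 nor any of its descendants is conditioned on, so the collider stays closed — the path is blocked at A7.
Path 6: A5 ← A2 → A4 → A6
  A4 is a chain here and A4 is conditioned on, so the path is blocked at A4.
All paths are blocked; A5 ⊥ A6 | {A1, A3, A4} holds.

Yes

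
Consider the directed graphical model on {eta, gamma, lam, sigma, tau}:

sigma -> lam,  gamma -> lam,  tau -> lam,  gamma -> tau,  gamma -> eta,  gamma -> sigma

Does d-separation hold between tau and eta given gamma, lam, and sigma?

We examine all 3 paths between tau and eta:
Path 1: tau → lam ← sigma ← gamma → eta
  sigma is a chain here and sigma is conditioned on, so the path is blocked at sigma.
Path 2: tau → lam ← gamma → eta
  gamma is a fork here and gamma is conditioned on, so the path is blocked at gamma.
Path 3: tau ← gamma → eta
  gamma is a fork here and gamma is conditioned on, so the path is blocked at gamma.
Since every path is blocked, d-separation holds.

Yes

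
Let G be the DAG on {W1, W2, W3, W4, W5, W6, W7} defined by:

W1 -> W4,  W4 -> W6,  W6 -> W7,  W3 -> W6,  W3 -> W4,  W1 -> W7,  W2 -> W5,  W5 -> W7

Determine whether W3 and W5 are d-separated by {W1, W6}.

There are 4 undirected paths between W3 and W5; checking each against the conditioning set {W1, W6}:
  1. W3 → W6 ← W4 ← W1 → W7 ← W5 — W6:collider[open]; W4:chain[open]; W1:fork[blocks]; W7:collider[blocks] ⇒ blocked
  2. W3 → W6 → W7 ← W5 — W6:chain[blocks]; W7:collider[blocks] ⇒ blocked
  3. W3 → W4 → W6 → W7 ← W5 — W4:chain[open]; W6:chain[blocks]; W7:collider[blocks] ⇒ blocked
  4. W3 → W4 ← W1 → W7 ← W5 — W4:collider[open]; W1:fork[blocks]; W7:collider[blocks] ⇒ blocked
Every path is blocked, so W3 and W5 are d-separated given {W1, W6}.

Yes — W3 and W5 are d-separated given {W1, W6}.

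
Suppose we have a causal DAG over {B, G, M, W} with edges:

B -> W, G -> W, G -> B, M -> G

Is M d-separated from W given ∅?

There are 2 undirected paths between M and W; checking each against the conditioning set ∅:
Path 1: M → G → W
  G is a chain and G is not conditioned on — no node blocks this path, so it is active.
Path 2: M → G → B → W
  G is a chain and G is not conditioned on; B is a chain and B is not conditioned on — no node blocks this path, so it is active.
Because an active path exists, M and W are not d-separated.

No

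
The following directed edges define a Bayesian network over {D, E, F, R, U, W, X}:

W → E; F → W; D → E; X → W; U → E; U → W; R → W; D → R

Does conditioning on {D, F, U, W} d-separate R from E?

Yes

There are 3 undirected paths between R and E; checking each against the conditioning set {D, F, U, W}:
Path 1: R ← D → E
  D is a fork here and D is conditioned on, so the path is blocked at D.
Path 2: R → W ← U → E
  U is a fork here and U is conditioned on, so the path is blocked at U.
Path 3: R → W → E
  W is a chain here and W is conditioned on, so the path is blocked at W.
Every path is blocked, so R and E are d-separated given {D, F, U, W}.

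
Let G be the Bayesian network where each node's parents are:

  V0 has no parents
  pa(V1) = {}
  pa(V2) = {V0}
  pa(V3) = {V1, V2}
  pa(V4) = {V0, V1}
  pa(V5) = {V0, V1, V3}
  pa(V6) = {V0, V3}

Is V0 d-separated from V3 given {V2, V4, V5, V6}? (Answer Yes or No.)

No

6 paths connect V0 and V3; each must be blocked for d-separation to hold:
  1. V0 → V6 ← V3 — V6:collider[open] ⇒ active
  2. V0 → V5 ← V1 → V3 — V5:collider[open]; V1:fork[open] ⇒ active
  3. V0 → V5 ← V3 — V5:collider[open] ⇒ active
  4. V0 → V4 ← V1 → V5 ← V3 — V4:collider[open]; V1:fork[open]; V5:collider[open] ⇒ active
  5. V0 → V4 ← V1 → V3 — V4:collider[open]; V1:fork[open] ⇒ active
  6. V0 → V2 → V3 — V2:chain[blocks] ⇒ blocked
Since the path V0 → V6 ← V3 is active, V0 and V3 are not d-separated given {V2, V4, V5, V6}.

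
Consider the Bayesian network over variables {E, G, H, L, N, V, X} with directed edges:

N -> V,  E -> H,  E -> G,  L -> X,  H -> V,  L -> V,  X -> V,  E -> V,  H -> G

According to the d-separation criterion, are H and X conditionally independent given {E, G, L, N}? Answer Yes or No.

Yes

There are 6 undirected paths between H and X; checking each against the conditioning set {E, G, L, N}:
Path 1: H → V ← X
  V is a collider here and neither V nor any of its descendants is conditioned on, so the collider stays closed — the path is blocked at V.
Path 2: H → V ← L → X
  V is a collider here and neither V nor any of its descendants is conditioned on, so the collider stays closed — the path is blocked at V.
Path 3: H → G ← E → V ← X
  E is a fork here and E is conditioned on, so the path is blocked at E.
Path 4: H → G ← E → V ← L → X
  E is a fork here and E is conditioned on, so the path is blocked at E.
Path 5: H ← E → V ← X
  E is a fork here and E is conditioned on, so the path is blocked at E.
Path 6: H ← E → V ← L → X
  E is a fork here and E is conditioned on, so the path is blocked at E.
Since every path is blocked, d-separation holds.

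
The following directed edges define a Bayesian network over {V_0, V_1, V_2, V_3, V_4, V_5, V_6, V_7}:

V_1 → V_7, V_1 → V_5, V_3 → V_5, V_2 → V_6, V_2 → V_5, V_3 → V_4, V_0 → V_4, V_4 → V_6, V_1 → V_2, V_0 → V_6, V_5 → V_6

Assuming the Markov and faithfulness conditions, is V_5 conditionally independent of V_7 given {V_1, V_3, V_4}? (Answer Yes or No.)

Yes

5 paths connect V_5 and V_7; each must be blocked for d-separation to hold:
Path 1: V_5 ← V_3 → V_4 → V_6 ← V_2 ← V_1 → V_7
  V_3 is a fork here and V_3 is conditioned on, so the path is blocked at V_3.
Path 2: V_5 ← V_3 → V_4 ← V_0 → V_6 ← V_2 ← V_1 → V_7
  V_3 is a fork here and V_3 is conditioned on, so the path is blocked at V_3.
Path 3: V_5 ← V_2 ← V_1 → V_7
  V_1 is a fork here and V_1 is conditioned on, so the path is blocked at V_1.
Path 4: V_5 → V_6 ← V_2 ← V_1 → V_7
  V_6 is a collider here and neither V_6 nor any of its descendants is conditioned on, so the collider stays closed — the path is blocked at V_6.
Path 5: V_5 ← V_1 → V_7
  V_1 is a fork here and V_1 is conditioned on, so the path is blocked at V_1.
All paths are blocked; V_5 ⊥ V_7 | {V_1, V_3, V_4} holds.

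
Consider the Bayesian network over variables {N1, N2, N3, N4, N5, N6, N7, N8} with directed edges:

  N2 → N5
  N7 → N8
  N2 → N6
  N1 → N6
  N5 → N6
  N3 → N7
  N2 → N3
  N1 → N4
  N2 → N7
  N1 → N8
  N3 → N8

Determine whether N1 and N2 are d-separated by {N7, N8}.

No

We examine all 6 paths between N1 and N2:
Path 1: N1 → N6 ← N2
  N6 is a collider here and neither N6 nor any of its descendants is conditioned on, so the collider stays closed — the path is blocked at N6.
Path 2: N1 → N6 ← N5 ← N2
  N6 is a collider here and neither N6 nor any of its descendants is conditioned on, so the collider stays closed — the path is blocked at N6.
Path 3: N1 → N8 ← N3 ← N2
  N8 is a collider and N8 is conditioned on, which opens it; N3 is a chain and N3 is not conditioned on — no node blocks this path, so it is active.
Path 4: N1 → N8 ← N3 → N7 ← N2
  N8 is a collider and N8 is conditioned on, which opens it; N3 is a fork and N3 is not conditioned on; N7 is a collider and N7 is conditioned on, which opens it — no node blocks this path, so it is active.
Path 5: N1 → N8 ← N7 ← N2
  N7 is a chain here and N7 is conditioned on, so the path is blocked at N7.
Path 6: N1 → N8 ← N7 ← N3 ← N2
  N7 is a chain here and N7 is conditioned on, so the path is blocked at N7.
At least one path is unblocked, so d-separation fails.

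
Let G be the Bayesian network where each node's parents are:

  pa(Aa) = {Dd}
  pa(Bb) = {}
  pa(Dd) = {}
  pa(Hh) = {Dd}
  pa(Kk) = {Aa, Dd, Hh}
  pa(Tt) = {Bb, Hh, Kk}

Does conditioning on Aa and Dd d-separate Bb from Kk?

4 paths connect Bb and Kk; each must be blocked for d-separation to hold:
  1. Bb → Tt ← Hh → Kk — Tt:collider[blocks]; Hh:fork[open] ⇒ blocked
  2. Bb → Tt ← Hh ← Dd → Kk — Tt:collider[blocks]; Hh:chain[open]; Dd:fork[blocks] ⇒ blocked
  3. Bb → Tt ← Hh ← Dd → Aa → Kk — Tt:collider[blocks]; Hh:chain[open]; Dd:fork[blocks]; Aa:chain[blocks] ⇒ blocked
  4. Bb → Tt ← Kk — Tt:collider[blocks] ⇒ blocked
Since every path is blocked, d-separation holds.

Yes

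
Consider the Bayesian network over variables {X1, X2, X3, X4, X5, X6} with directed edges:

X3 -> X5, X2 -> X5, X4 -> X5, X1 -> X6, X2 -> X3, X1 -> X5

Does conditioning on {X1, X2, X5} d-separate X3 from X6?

Yes

Enumerating the 2 paths from X3 to X6 and testing each for blocking by {X1, X2, X5}:
Path 1: X3 ← X2 → X5 ← X1 → X6
  X2 is a fork here and X2 is conditioned on, so the path is blocked at X2.
Path 2: X3 → X5 ← X1 → X6
  X1 is a fork here and X1 is conditioned on, so the path is blocked at X1.
All paths are blocked; X3 ⊥ X6 | {X1, X2, X5} holds.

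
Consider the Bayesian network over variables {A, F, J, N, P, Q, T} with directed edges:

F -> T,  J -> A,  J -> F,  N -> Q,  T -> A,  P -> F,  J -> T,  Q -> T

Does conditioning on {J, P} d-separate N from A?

There are 3 undirected paths between N and A; checking each against the conditioning set {J, P}:
Path 1: N → Q → T ← J → A
  T is a collider here and neither T nor any of its descendants is conditioned on, so the collider stays closed — the path is blocked at T.
Path 2: N → Q → T → A
  Q is a chain and Q is not conditioned on; T is a chain and T is not conditioned on — no node blocks this path, so it is active.
Path 3: N → Q → T ← F ← J → A
  T is a collider here and neither T nor any of its descendants is conditioned on, so the collider stays closed — the path is blocked at T.
Because an active path exists, N and A are not d-separated.

No — N and A are not d-separated given {J, P}.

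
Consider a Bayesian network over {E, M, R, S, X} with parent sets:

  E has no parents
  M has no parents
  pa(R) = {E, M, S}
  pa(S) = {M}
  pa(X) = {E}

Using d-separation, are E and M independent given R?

No

We examine all 2 paths between E and M:
Path 1: E → R ← M
  R is a collider and R is conditioned on, which opens it — no node blocks this path, so it is active.
Path 2: E → R ← S ← M
  R is a collider and R is conditioned on, which opens it; S is a chain and S is not conditioned on — no node blocks this path, so it is active.
At least one path is unblocked, so d-separation fails.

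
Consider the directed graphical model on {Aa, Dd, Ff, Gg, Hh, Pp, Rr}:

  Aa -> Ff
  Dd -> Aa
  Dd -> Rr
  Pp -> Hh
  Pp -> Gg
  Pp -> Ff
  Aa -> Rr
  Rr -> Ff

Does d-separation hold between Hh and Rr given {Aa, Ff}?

No

Enumerating the 3 paths from Hh to Rr and testing each for blocking by {Aa, Ff}:
  1. Hh ← Pp → Ff ← Aa ← Dd → Rr — Pp:fork[open]; Ff:collider[open]; Aa:chain[blocks]; Dd:fork[open] ⇒ blocked
  2. Hh ← Pp → Ff ← Aa → Rr — Pp:fork[open]; Ff:collider[open]; Aa:fork[blocks] ⇒ blocked
  3. Hh ← Pp → Ff ← Rr — Pp:fork[open]; Ff:collider[open] ⇒ active
Because an active path exists, Hh and Rr are not d-separated.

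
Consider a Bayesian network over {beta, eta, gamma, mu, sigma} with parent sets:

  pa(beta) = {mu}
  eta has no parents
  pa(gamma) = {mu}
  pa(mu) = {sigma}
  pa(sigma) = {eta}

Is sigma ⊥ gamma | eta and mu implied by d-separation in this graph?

Yes

The only undirected path from sigma to gamma is:
Path 1: sigma → mu → gamma
  mu is a chain here and mu is conditioned on, so the path is blocked at mu.
Every path is blocked, so sigma and gamma are d-separated given {eta, mu}.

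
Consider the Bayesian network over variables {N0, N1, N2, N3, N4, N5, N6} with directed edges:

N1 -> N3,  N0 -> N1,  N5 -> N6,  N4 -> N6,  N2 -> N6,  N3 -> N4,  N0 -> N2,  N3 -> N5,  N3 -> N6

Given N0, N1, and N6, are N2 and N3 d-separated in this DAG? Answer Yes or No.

No

4 paths connect N2 and N3; each must be blocked for d-separation to hold:
  1. N2 → N6 ← N3 — N6:collider[open] ⇒ active
  2. N2 → N6 ← N5 ← N3 — N6:collider[open]; N5:chain[open] ⇒ active
  3. N2 → N6 ← N4 ← N3 — N6:collider[open]; N4:chain[open] ⇒ active
  4. N2 ← N0 → N1 → N3 — N0:fork[blocks]; N1:chain[blocks] ⇒ blocked
Since the path N2 → N6 ← N3 is active, N2 and N3 are not d-separated given {N0, N1, N6}.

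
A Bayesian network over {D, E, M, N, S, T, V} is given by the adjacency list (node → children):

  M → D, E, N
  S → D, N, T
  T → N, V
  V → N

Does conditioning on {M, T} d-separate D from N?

No

4 paths connect D and N; each must be blocked for d-separation to hold:
Path 1: D ← S → T → V → N
  T is a chain here and T is conditioned on, so the path is blocked at T.
Path 2: D ← S → T → N
  T is a chain here and T is conditioned on, so the path is blocked at T.
Path 3: D ← S → N
  S is a fork and S is not conditioned on — no node blocks this path, so it is active.
Path 4: D ← M → N
  M is a fork here and M is conditioned on, so the path is blocked at M.
Since the path D ← S → N is active, D and N are not d-separated given {M, T}.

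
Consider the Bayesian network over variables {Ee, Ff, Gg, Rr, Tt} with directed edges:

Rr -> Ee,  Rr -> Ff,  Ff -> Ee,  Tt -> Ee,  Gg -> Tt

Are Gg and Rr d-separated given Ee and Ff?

No

Enumerating the 2 paths from Gg to Rr and testing each for blocking by {Ee, Ff}:
Path 1: Gg → Tt → Ee ← Rr
  Tt is a chain and Tt is not conditioned on; Ee is a collider and Ee is conditioned on, which opens it — no node blocks this path, so it is active.
Path 2: Gg → Tt → Ee ← Ff ← Rr
  Ff is a chain here and Ff is conditioned on, so the path is blocked at Ff.
Because an active path exists, Gg and Rr are not d-separated.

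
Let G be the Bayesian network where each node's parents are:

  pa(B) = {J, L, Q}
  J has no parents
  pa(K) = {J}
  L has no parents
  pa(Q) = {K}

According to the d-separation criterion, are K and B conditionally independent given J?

2 paths connect K and B; each must be blocked for d-separation to hold:
Path 1: K ← J → B
  J is a fork here and J is conditioned on, so the path is blocked at J.
Path 2: K → Q → B
  Q is a chain and Q is not conditioned on — no node blocks this path, so it is active.
At least one path is unblocked, so d-separation fails.

No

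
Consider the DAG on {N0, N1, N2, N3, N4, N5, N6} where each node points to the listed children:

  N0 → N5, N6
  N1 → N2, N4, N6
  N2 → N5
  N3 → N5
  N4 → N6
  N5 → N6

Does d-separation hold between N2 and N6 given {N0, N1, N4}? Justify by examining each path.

No

We examine all 4 paths between N2 and N6:
Path 1: N2 → N5 ← N0 → N6
  N5 is a collider here and neither N5 nor any of its descendants is conditioned on, so the collider stays closed — the path is blocked at N5.
Path 2: N2 → N5 → N6
  N5 is a chain and N5 is not conditioned on — no node blocks this path, so it is active.
Path 3: N2 ← N1 → N4 → N6
  N1 is a fork here and N1 is conditioned on, so the path is blocked at N1.
Path 4: N2 ← N1 → N6
  N1 is a fork here and N1 is conditioned on, so the path is blocked at N1.
Because an active path exists, N2 and N6 are not d-separated.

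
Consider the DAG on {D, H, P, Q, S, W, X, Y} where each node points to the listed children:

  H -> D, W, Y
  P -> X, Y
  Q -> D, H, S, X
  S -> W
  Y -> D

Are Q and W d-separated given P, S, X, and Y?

6 paths connect Q and W; each must be blocked for d-separation to hold:
  1. Q → X ← P → Y ← H → W — X:collider[open]; P:fork[blocks]; Y:collider[open]; H:fork[open] ⇒ blocked
  2. Q → X ← P → Y → D ← H → W — X:collider[open]; P:fork[blocks]; Y:chain[blocks]; D:collider[blocks]; H:fork[open] ⇒ blocked
  3. Q → H → W — H:chain[open] ⇒ active
  4. Q → D ← H → W — D:collider[blocks]; H:fork[open] ⇒ blocked
  5. Q → D ← Y ← H → W — D:collider[blocks]; Y:chain[blocks]; H:fork[open] ⇒ blocked
  6. Q → S → W — S:chain[blocks] ⇒ blocked
Because an active path exists, Q and W are not d-separated.

No — Q and W are not d-separated given {P, S, X, Y}.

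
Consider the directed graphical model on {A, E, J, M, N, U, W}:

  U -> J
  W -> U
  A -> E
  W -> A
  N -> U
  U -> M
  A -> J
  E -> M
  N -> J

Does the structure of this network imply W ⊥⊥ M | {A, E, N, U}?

6 paths connect W and M; each must be blocked for d-separation to hold:
Path 1: W → A → J ← N → U → M
  A is a chain here and A is conditioned on, so the path is blocked at A.
Path 2: W → A → J ← U → M
  A is a chain here and A is conditioned on, so the path is blocked at A.
Path 3: W → A → E → M
  A is a chain here and A is conditioned on, so the path is blocked at A.
Path 4: W → U → J ← A → E → M
  U is a chain here and U is conditioned on, so the path is blocked at U.
Path 5: W → U ← N → J ← A → E → M
  N is a fork here and N is conditioned on, so the path is blocked at N.
Path 6: W → U → M
  U is a chain here and U is conditioned on, so the path is blocked at U.
Since every path is blocked, d-separation holds.

Yes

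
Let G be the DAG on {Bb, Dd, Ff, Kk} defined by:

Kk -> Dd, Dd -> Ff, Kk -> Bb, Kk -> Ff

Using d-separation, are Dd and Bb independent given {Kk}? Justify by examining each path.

Yes

We examine all 2 paths between Dd and Bb:
  1. Dd → Ff ← Kk → Bb — Ff:collider[blocks]; Kk:fork[blocks] ⇒ blocked
  2. Dd ← Kk → Bb — Kk:fork[blocks] ⇒ blocked
All paths are blocked; Dd ⊥ Bb | {Kk} holds.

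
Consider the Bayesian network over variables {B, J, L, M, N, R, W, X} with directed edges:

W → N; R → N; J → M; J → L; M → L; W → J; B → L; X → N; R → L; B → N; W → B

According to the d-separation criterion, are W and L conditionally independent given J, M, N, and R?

We examine all 6 paths between W and L:
Path 1: W → N ← B → L
  N is a collider and N is conditioned on, which opens it; B is a fork and B is not conditioned on — no node blocks this path, so it is active.
Path 2: W → N ← R → L
  R is a fork here and R is conditioned on, so the path is blocked at R.
Path 3: W → B → L
  B is a chain and B is not conditioned on — no node blocks this path, so it is active.
Path 4: W → B → N ← R → L
  R is a fork here and R is conditioned on, so the path is blocked at R.
Path 5: W → J → L
  J is a chain here and J is conditioned on, so the path is blocked at J.
Path 6: W → J → M → L
  J is a chain here and J is conditioned on, so the path is blocked at J.
Since the path W → N ← B → L is active, W and L are not d-separated given {J, M, N, R}.

No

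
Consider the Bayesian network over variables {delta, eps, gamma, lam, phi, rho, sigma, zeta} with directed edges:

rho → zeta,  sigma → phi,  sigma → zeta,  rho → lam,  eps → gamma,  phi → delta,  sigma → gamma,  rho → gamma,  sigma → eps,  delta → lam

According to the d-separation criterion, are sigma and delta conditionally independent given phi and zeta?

4 paths connect sigma and delta; each must be blocked for d-separation to hold:
  1. sigma → eps → gamma ← rho → lam ← delta — eps:chain[open]; gamma:collider[blocks]; rho:fork[open]; lam:collider[blocks] ⇒ blocked
  2. sigma → phi → delta — phi:chain[blocks] ⇒ blocked
  3. sigma → zeta ← rho → lam ← delta — zeta:collider[open]; rho:fork[open]; lam:collider[blocks] ⇒ blocked
  4. sigma → gamma ← rho → lam ← delta — gamma:collider[blocks]; rho:fork[open]; lam:collider[blocks] ⇒ blocked
All paths are blocked; sigma ⊥ delta | {phi, zeta} holds.

Yes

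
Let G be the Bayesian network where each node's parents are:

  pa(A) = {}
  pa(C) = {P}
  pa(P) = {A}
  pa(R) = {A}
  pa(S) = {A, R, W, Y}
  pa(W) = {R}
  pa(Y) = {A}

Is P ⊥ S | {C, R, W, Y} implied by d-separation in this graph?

Enumerating the 4 paths from P to S and testing each for blocking by {C, R, W, Y}:
Path 1: P ← A → Y → S
  Y is a chain here and Y is conditioned on, so the path is blocked at Y.
Path 2: P ← A → S
  A is a fork and A is not conditioned on — no node blocks this path, so it is active.
Path 3: P ← A → R → W → S
  R is a chain here and R is conditioned on, so the path is blocked at R.
Path 4: P ← A → R → S
  R is a chain here and R is conditioned on, so the path is blocked at R.
Since the path P ← A → S is active, P and S are not d-separated given {C, R, W, Y}.

No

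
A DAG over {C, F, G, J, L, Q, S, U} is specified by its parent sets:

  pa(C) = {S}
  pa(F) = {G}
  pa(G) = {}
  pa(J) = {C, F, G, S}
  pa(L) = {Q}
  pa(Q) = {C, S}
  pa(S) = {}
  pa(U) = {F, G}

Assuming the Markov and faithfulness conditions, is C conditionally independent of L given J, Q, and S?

Yes — C and L are d-separated given {J, Q, S}.

We examine all 3 paths between C and L:
Path 1: C → J ← S → Q → L
  S is a fork here and S is conditioned on, so the path is blocked at S.
Path 2: C ← S → Q → L
  S is a fork here and S is conditioned on, so the path is blocked at S.
Path 3: C → Q → L
  Q is a chain here and Q is conditioned on, so the path is blocked at Q.
All paths are blocked; C ⊥ L | {J, Q, S} holds.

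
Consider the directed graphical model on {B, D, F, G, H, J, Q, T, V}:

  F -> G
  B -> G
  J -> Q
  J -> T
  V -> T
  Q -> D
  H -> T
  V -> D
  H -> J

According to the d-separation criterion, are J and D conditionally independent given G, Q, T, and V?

There are 3 undirected paths between J and D; checking each against the conditioning set {G, Q, T, V}:
Path 1: J → T ← V → D
  V is a fork here and V is conditioned on, so the path is blocked at V.
Path 2: J → Q → D
  Q is a chain here and Q is conditioned on, so the path is blocked at Q.
Path 3: J ← H → T ← V → D
  V is a fork here and V is conditioned on, so the path is blocked at V.
Every path is blocked, so J and D are d-separated given {G, Q, T, V}.

Yes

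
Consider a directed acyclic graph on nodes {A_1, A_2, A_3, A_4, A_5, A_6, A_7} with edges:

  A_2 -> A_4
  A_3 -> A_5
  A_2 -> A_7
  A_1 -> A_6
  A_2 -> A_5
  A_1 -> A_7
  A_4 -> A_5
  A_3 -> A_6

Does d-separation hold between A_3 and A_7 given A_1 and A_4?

3 paths connect A_3 and A_7; each must be blocked for d-separation to hold:
Path 1: A_3 → A_6 ← A_1 → A_7
  A_6 is a collider here and neither A_6 nor any of its descendants is conditioned on, so the collider stays closed — the path is blocked at A_6.
Path 2: A_3 → A_5 ← A_4 ← A_2 → A_7
  A_5 is a collider here and neither A_5 nor any of its descendants is conditioned on, so the collider stays closed — the path is blocked at A_5.
Path 3: A_3 → A_5 ← A_2 → A_7
  A_5 is a collider here and neither A_5 nor any of its descendants is conditioned on, so the collider stays closed — the path is blocked at A_5.
Every path is blocked, so A_3 and A_7 are d-separated given {A_1, A_4}.

Yes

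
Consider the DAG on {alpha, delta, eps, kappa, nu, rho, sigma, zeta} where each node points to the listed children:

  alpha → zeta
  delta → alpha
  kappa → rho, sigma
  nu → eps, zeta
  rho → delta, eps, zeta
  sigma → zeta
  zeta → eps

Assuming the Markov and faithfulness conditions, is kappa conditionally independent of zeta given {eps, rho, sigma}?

5 paths connect kappa and zeta; each must be blocked for d-separation to hold:
Path 1: kappa → rho → zeta
  rho is a chain here and rho is conditioned on, so the path is blocked at rho.
Path 2: kappa → rho → delta → alpha → zeta
  rho is a chain here and rho is conditioned on, so the path is blocked at rho.
Path 3: kappa → rho → eps ← zeta
  rho is a chain here and rho is conditioned on, so the path is blocked at rho.
Path 4: kappa → rho → eps ← nu → zeta
  rho is a chain here and rho is conditioned on, so the path is blocked at rho.
Path 5: kappa → sigma → zeta
  sigma is a chain here and sigma is conditioned on, so the path is blocked at sigma.
Every path is blocked, so kappa and zeta are d-separated given {eps, rho, sigma}.

Yes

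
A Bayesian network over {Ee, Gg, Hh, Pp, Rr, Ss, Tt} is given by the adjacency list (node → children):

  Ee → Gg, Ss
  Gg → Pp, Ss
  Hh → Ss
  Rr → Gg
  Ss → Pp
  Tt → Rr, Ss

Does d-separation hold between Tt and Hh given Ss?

There are 4 undirected paths between Tt and Hh; checking each against the conditioning set {Ss}:
Path 1: Tt → Rr → Gg ← Ee → Ss ← Hh
  Rr is a chain and Rr is not conditioned on; Gg is a collider and its descendant Ss is conditioned on, which opens it; Ee is a fork and Ee is not conditioned on; Ss is a collider and Ss is conditioned on, which opens it — no node blocks this path, so it is active.
Path 2: Tt → Rr → Gg → Pp ← Ss ← Hh
  Pp is a collider here and neither Pp nor any of its descendants is conditioned on, so the collider stays closed — the path is blocked at Pp.
Path 3: Tt → Rr → Gg → Ss ← Hh
  Rr is a chain and Rr is not conditioned on; Gg is a chain and Gg is not conditioned on; Ss is a collider and Ss is conditioned on, which opens it — no node blocks this path, so it is active.
Path 4: Tt → Ss ← Hh
  Ss is a collider and Ss is conditioned on, which opens it — no node blocks this path, so it is active.
Because an active path exists, Tt and Hh are not d-separated.

No — Tt and Hh are not d-separated given {Ss}.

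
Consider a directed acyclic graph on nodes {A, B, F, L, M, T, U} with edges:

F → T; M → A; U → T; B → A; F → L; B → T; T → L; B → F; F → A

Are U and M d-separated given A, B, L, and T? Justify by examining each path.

Enumerating the 6 paths from U to M and testing each for blocking by {A, B, L, T}:
Path 1: U → T → L ← F ← B → A ← M
  T is a chain here and T is conditioned on, so the path is blocked at T.
Path 2: U → T → L ← F → A ← M
  T is a chain here and T is conditioned on, so the path is blocked at T.
Path 3: U → T ← B → F → A ← M
  B is a fork here and B is conditioned on, so the path is blocked at B.
Path 4: U → T ← B → A ← M
  B is a fork here and B is conditioned on, so the path is blocked at B.
Path 5: U → T ← F ← B → A ← M
  B is a fork here and B is conditioned on, so the path is blocked at B.
Path 6: U → T ← F → A ← M
  T is a collider and T is conditioned on, which opens it; F is a fork and F is not conditioned on; A is a collider and A is conditioned on, which opens it — no node blocks this path, so it is active.
Because an active path exists, U and M are not d-separated.

No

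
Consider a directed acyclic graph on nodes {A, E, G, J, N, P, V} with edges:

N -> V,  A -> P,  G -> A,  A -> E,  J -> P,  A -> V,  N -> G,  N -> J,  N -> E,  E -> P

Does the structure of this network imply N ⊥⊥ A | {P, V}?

Enumerating the 6 paths from N to A and testing each for blocking by {P, V}:
Path 1: N → V ← A
  V is a collider and V is conditioned on, which opens it — no node blocks this path, so it is active.
Path 2: N → E ← A
  E is a collider and its descendant P is conditioned on, which opens it — no node blocks this path, so it is active.
Path 3: N → E → P ← A
  E is a chain and E is not conditioned on; P is a collider and P is conditioned on, which opens it — no node blocks this path, so it is active.
Path 4: N → G → A
  G is a chain and G is not conditioned on — no node blocks this path, so it is active.
Path 5: N → J → P ← E ← A
  J is a chain and J is not conditioned on; P is a collider and P is conditioned on, which opens it; E is a chain and E is not conditioned on — no node blocks this path, so it is active.
Path 6: N → J → P ← A
  J is a chain and J is not conditioned on; P is a collider and P is conditioned on, which opens it — no node blocks this path, so it is active.
Since the path N → V ← A is active, N and A are not d-separated given {P, V}.

No — N and A are not d-separated given {P, V}.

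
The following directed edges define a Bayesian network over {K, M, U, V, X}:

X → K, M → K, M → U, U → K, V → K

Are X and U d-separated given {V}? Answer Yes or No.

2 paths connect X and U; each must be blocked for d-separation to hold:
  1. X → K ← M → U — K:collider[blocks]; M:fork[open] ⇒ blocked
  2. X → K ← U — K:collider[blocks] ⇒ blocked
All paths are blocked; X ⊥ U | {V} holds.

Yes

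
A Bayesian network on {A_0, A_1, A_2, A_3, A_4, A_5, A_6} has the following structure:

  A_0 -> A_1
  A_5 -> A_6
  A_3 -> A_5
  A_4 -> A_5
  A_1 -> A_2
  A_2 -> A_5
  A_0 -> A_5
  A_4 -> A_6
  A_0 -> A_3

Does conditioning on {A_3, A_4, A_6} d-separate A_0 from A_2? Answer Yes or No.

No — A_0 and A_2 are not d-separated given {A_3, A_4, A_6}.

We examine all 3 paths between A_0 and A_2:
Path 1: A_0 → A_1 → A_2
  A_1 is a chain and A_1 is not conditioned on — no node blocks this path, so it is active.
Path 2: A_0 → A_3 → A_5 ← A_2
  A_3 is a chain here and A_3 is conditioned on, so the path is blocked at A_3.
Path 3: A_0 → A_5 ← A_2
  A_5 is a collider and its descendant A_6 is conditioned on, which opens it — no node blocks this path, so it is active.
Since the path A_0 → A_1 → A_2 is active, A_0 and A_2 are not d-separated given {A_3, A_4, A_6}.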